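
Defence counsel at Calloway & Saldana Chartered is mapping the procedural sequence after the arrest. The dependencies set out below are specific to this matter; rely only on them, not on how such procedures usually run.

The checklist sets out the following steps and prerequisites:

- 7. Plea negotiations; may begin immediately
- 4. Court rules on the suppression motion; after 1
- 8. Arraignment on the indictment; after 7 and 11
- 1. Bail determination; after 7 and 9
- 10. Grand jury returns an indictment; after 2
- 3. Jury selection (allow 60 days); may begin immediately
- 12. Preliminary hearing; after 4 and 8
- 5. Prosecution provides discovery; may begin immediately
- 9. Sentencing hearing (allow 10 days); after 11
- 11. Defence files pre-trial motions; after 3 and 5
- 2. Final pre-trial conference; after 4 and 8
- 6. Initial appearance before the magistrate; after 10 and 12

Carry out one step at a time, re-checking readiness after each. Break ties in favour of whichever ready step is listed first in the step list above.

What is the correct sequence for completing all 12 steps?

7, 3, 5, 11, 8, 9, 1, 4, 12, 2, 10, 6

7, 3 and 5 have no prerequisites; 7 is listed earlier, so 7 is first.
3 and 5 are both available; 3 is listed earlier → 3.
5 is the only step now ready → 5.
Next only 11 has its prerequisites met → 11.
Now 8 and 9 have their prerequisites met. 8 is listed earlier, so 8 next.
9 needed 11, now all done → 9.
That leaves 1 as the only ready step → 1.
4 needed 1, now all done → 4.
Ready: 12 and 2. 12 is listed earlier → 12.
That leaves 2 as the only ready step → 2.
That leaves 10 as the only ready step → 10.
6 is the only step now ready → 6.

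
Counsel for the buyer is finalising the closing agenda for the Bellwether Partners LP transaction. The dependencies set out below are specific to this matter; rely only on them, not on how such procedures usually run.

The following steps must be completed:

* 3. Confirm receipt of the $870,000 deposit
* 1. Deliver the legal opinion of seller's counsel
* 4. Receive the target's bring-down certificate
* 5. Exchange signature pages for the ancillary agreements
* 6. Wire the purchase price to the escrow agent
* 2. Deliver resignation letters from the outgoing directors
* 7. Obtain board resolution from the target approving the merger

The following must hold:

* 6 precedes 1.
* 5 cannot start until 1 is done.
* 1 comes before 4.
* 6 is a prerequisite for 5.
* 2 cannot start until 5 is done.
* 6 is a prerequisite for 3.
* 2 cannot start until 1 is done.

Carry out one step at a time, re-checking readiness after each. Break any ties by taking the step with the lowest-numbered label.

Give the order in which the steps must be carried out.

Nothing is required for 6 and 7. 6 has the earlier label → 6 first.
Now 1, 3 and 7 have their prerequisites met. 1 has the earlier label, so 1 next.
4 and 5 now also ready, so the ready set is {3, 4, 5, 7}; 3 has the earlier label → 3.
Ready: 4, 5 and 7. 4 has the earlier label → 4.
5 and 7 are both available; 5 has the earlier label → 5.
2 now also ready, so the ready set is {2, 7}; 2 has the earlier label → 2.
Next only 7 has its prerequisites met → 7.

6 → 1 → 3 → 4 → 5 → 2 → 7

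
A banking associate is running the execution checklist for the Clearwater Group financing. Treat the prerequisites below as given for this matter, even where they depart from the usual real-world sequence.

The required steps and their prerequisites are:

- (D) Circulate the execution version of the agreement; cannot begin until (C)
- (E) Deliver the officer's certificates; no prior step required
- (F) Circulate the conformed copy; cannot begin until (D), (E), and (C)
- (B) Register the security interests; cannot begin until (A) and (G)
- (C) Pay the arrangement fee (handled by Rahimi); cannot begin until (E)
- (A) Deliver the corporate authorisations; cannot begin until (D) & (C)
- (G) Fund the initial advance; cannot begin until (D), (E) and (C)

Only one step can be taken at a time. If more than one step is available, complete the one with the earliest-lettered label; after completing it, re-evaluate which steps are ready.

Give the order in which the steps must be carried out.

(E), (C), (D), (A), (F), (G), (B)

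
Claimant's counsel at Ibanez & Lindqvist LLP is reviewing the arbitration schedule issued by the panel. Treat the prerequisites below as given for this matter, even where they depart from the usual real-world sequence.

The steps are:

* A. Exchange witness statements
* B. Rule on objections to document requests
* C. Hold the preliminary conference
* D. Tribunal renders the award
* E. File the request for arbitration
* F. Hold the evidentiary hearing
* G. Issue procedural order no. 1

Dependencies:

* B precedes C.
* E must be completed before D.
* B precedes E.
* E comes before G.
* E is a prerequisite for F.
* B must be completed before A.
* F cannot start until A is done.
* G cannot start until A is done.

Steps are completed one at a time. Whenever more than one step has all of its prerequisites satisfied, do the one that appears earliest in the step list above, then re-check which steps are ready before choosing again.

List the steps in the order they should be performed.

B has no prerequisites → B first.
A, C and E are all available; A is listed earlier → A.
Now C and E have their prerequisites met. C is listed earlier, so C next.
That leaves E as the only ready step → E.
Now D, F and G have their prerequisites met. D is listed earlier, so D next.
Now F and G have their prerequisites met. F is listed earlier, so F next.
G needed A and E, now all done → G.

B → A → C → E → D → F → G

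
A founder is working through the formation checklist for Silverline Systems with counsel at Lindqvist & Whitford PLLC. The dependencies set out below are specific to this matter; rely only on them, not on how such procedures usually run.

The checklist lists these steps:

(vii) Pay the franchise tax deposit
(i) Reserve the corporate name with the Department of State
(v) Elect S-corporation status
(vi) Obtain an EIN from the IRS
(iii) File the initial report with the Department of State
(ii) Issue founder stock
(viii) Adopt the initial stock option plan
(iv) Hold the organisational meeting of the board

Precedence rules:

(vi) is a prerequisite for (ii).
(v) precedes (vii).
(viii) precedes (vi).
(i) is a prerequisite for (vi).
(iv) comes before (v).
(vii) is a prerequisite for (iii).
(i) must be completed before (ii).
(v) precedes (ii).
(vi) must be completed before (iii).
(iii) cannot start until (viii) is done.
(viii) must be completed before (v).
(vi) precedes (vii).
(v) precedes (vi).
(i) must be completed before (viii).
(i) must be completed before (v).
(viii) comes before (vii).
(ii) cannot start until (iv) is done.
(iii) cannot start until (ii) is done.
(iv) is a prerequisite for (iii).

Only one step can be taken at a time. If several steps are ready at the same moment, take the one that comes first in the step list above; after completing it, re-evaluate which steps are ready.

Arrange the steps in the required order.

Nothing is required for (i) and (iv). (i) is listed earlier → (i) first.
(viii) now also ready, so the ready set is {(viii), (iv)}; (viii) is listed earlier → (viii).
(iv) is the only step now ready → (iv).
(v) needed (i), (viii) and (iv), now all done → (v).
(vi) is the only step now ready → (vi).
Ready: (vii) and (ii). (vii) is listed earlier → (vii).
Next only (ii) has its prerequisites met → (ii).
(iii) is the only step now ready → (iii).

(i), (viii), (iv), (v), (vi), (vii), (ii), (iii)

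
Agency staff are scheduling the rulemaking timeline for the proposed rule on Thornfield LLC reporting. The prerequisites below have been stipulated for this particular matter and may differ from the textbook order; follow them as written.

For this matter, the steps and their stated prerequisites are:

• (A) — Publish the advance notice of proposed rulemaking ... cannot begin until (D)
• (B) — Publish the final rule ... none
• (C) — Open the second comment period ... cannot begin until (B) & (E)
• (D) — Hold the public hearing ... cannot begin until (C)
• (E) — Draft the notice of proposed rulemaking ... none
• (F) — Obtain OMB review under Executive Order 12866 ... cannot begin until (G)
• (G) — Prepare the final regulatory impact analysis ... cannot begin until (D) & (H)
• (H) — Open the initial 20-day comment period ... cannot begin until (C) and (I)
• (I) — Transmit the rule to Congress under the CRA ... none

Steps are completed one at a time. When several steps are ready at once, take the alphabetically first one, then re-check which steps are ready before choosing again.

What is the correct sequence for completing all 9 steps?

Nothing is required for (B), (E) and (I). (B) has the earlier label → (B) first.
Ready: (E) and (I). (E) has the earlier label → (E).
Now (C) and (I) have their prerequisites met. (C) has the earlier label, so (C) next.
(D) now also ready, so the ready set is {(D), (I)}; (D) has the earlier label → (D).
(A) now also ready, so the ready set is {(A), (I)}; (A) has the earlier label → (A).
Next only (I) has its prerequisites met → (I).
(H) needed (C) and (I), now all done → (H).
(G) needed (D) and (H), now all done → (G).
Next only (F) has its prerequisites met → (F).

(B) → (E) → (C) → (D) → (A) → (I) → (H) → (G) → (F)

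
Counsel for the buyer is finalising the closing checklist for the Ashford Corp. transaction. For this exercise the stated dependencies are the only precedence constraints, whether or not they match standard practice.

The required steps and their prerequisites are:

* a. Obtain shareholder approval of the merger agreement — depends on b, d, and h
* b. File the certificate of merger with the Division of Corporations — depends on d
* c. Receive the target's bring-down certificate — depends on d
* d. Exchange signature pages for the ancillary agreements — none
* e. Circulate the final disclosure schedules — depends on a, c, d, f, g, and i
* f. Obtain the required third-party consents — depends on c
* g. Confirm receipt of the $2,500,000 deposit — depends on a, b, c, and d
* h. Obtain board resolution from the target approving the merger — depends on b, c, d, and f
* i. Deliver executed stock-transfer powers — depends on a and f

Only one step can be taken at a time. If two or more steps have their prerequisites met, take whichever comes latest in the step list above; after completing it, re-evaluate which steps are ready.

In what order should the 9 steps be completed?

d, c, f, b, h, a, i, g, e

d is the only step with nothing outstanding, so it goes first.
c and b are both available; c is listed later → c.
f now also ready, so the ready set is {f, b}; f is listed later → f.
b needed d, now all done → b.
That leaves h as the only ready step → h.
a needed h, d and b, now all done → a.
Ready: i and g. i is listed later → i.
Next only g has its prerequisites met → g.
That leaves e as the only ready step → e.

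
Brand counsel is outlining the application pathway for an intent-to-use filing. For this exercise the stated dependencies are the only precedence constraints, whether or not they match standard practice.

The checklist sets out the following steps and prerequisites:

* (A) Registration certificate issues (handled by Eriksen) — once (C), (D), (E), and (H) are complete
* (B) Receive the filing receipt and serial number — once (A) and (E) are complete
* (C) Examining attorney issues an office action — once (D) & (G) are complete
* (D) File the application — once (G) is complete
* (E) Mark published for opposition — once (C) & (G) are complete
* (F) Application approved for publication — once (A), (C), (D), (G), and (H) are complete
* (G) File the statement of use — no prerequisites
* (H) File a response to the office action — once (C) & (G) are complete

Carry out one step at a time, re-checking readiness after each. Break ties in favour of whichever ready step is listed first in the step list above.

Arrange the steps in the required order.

(G) → (D) → (C) → (E) → (H) → (A) → (B) → (F)

Only (G) has no prerequisites, so it is first.
(D) is the only step now ready → (D).
(C) needed (D) and (G), now all done → (C).
Now (E) and (H) have their prerequisites met. (E) is listed earlier, so (E) next.
That leaves (H) as the only ready step → (H).
(A) needed (C), (D), (E) and (H), now all done → (A).
Now (B) and (F) have their prerequisites met. (B) is listed earlier, so (B) next.
(F) needed (A), (C), (D), (G) and (H), now all done → (F).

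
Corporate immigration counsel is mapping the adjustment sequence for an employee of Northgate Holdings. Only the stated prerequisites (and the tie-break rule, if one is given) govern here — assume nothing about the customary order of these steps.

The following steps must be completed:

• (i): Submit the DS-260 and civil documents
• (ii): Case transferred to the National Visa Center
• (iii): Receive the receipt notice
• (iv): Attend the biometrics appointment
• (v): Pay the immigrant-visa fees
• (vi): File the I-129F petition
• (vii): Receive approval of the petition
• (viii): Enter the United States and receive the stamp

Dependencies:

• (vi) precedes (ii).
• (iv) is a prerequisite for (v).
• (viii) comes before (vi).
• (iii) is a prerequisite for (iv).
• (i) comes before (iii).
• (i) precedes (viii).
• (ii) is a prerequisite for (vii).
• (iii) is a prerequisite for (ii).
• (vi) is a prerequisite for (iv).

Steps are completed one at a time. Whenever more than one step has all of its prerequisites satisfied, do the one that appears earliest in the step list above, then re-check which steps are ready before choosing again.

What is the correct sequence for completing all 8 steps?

(i), (iii), (viii), (vi), (ii), (iv), (v), (vii)

(i) is the only step with nothing outstanding, so it goes first.
(iii) and (viii) are both available; (iii) is listed earlier → (iii).
(viii) needed (i), now all done → (viii).
(vi) needed (viii), now all done → (vi).
Ready: (ii) and (iv). (ii) is listed earlier → (ii).
Ready: (iv) and (vii). (iv) is listed earlier → (iv).
(v) now also ready, so the ready set is {(v), (vii)}; (v) is listed earlier → (v).
(vii) needed (ii), now all done → (vii).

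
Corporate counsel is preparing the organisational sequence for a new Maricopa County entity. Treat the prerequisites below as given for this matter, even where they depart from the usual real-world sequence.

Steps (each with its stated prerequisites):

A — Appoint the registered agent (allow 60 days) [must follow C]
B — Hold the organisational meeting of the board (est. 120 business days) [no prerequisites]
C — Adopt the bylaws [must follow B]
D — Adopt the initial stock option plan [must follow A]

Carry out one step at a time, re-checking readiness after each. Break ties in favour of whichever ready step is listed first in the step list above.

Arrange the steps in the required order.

B is the only step with nothing outstanding, so it goes first.
C is the only step now ready → C.
A needed C, now all done → A.
D needed A, now all done → D.

B, C, A, D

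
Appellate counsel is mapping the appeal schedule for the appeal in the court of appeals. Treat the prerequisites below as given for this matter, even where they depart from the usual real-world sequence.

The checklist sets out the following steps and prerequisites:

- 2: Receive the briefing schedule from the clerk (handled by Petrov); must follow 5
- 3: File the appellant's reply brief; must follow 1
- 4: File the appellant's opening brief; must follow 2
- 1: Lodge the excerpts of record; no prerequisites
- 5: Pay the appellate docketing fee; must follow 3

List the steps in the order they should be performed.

1 → 3 → 5 → 2 → 4

1 has no prerequisites → 1 first.
That leaves 3 as the only ready step → 3.
That leaves 5 as the only ready step → 5.
2 is the only step now ready → 2.
4 needed 2, now all done → 4.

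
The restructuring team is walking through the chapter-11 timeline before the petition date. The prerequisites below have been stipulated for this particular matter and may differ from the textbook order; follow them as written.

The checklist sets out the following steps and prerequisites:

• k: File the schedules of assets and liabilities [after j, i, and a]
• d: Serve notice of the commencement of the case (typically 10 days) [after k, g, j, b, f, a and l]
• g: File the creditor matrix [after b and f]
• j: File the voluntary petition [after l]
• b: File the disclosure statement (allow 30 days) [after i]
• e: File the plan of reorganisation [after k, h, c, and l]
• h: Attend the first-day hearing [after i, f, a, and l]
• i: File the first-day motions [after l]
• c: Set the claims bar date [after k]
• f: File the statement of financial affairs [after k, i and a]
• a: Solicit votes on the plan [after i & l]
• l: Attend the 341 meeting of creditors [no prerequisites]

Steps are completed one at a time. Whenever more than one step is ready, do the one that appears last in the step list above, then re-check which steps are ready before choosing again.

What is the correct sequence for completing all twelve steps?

l, i, a, b, j, k, f, c, h, e, g, d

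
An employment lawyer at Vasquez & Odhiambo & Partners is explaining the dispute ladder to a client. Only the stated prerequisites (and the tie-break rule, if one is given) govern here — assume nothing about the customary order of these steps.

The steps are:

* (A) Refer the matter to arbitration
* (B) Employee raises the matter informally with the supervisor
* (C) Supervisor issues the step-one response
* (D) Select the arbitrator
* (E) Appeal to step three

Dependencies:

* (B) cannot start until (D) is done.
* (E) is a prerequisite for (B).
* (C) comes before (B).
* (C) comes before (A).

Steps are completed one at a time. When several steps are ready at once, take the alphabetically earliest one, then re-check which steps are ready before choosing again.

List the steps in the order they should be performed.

(C), (D) and (E) have no prerequisites; (C) has the earlier label, so (C) is first.
(A) now also ready, so the ready set is {(A), (D), (E)}; (A) has the earlier label → (A).
(D) and (E) are both available; (D) has the earlier label → (D).
(E) is the only step now ready → (E).
(B) needed (C), (D) and (E), now all done → (B).

(C), (A), (D), (E), (B)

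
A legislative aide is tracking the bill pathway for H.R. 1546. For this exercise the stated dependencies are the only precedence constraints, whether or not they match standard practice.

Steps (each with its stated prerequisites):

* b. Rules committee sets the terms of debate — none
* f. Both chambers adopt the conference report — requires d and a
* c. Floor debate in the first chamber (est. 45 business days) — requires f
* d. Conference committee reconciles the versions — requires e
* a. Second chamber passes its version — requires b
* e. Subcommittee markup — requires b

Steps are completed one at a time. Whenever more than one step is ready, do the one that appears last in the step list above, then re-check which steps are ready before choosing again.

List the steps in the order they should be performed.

b, e, a, d, f, c

b has no prerequisites → b first.
e and a are both available; e is listed later → e.
d now also ready, so the ready set is {a, d}; a is listed later → a.
Next only d has its prerequisites met → d.
That leaves f as the only ready step → f.
c needed f, now all done → c.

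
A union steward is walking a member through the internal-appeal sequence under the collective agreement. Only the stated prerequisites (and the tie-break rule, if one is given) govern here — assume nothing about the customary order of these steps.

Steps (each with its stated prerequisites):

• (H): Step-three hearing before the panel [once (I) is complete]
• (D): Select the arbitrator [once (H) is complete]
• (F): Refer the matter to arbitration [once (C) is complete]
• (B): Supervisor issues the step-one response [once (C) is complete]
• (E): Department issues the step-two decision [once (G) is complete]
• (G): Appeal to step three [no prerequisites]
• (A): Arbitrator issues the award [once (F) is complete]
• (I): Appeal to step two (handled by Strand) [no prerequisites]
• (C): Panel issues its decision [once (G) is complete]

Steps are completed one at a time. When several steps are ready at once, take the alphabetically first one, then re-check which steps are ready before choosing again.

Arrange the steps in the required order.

Nothing is required for (G) and (I). (G) has the earlier label → (G) first.
(C) and (E) now also ready, so the ready set is {(C), (E), (I)}; (C) has the earlier label → (C).
(B) and (F) now also ready, so the ready set is {(B), (E), (F), (I)}; (B) has the earlier label → (B).
Ready: (E), (F) and (I). (E) has the earlier label → (E).
(F) and (I) are both available; (F) has the earlier label → (F).
Now (A) and (I) have their prerequisites met. (A) has the earlier label, so (A) next.
Next only (I) has its prerequisites met → (I).
(H) needed (I), now all done → (H).
Next only (D) has its prerequisites met → (D).

(G) (C) (B) (E) (F) (A) (I) (H) (D)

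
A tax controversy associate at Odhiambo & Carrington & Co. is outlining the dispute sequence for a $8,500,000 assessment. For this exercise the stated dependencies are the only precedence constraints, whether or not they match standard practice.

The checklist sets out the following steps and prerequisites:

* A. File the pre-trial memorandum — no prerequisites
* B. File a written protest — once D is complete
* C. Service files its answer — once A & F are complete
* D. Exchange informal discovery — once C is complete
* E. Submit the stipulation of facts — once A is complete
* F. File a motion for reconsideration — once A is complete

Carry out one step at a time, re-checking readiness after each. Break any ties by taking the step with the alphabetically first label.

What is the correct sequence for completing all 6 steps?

A has no prerequisites → A first.
Now E and F have their prerequisites met. E has the earlier label, so E next.
F needed A, now all done → F.
Next only C has its prerequisites met → C.
Next only D has its prerequisites met → D.
B needed D, now all done → B.

A → E → F → C → D → B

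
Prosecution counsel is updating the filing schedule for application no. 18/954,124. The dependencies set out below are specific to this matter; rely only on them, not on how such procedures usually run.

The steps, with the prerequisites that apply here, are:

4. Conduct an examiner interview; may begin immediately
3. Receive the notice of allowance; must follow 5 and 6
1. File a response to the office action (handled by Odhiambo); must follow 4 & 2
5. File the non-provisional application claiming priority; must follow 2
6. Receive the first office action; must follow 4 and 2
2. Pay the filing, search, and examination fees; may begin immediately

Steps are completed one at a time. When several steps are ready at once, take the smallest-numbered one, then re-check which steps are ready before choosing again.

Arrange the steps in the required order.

2 and 4 have no prerequisites; 2 has the earlier label, so 2 is first.
5 now also ready, so the ready set is {4, 5}; 4 has the earlier label → 4.
Now 1, 5 and 6 have their prerequisites met. 1 has the earlier label, so 1 next.
Ready: 5 and 6. 5 has the earlier label → 5.
6 needed 2 and 4, now all done → 6.
3 is the only step now ready → 3.

2 → 4 → 1 → 5 → 6 → 3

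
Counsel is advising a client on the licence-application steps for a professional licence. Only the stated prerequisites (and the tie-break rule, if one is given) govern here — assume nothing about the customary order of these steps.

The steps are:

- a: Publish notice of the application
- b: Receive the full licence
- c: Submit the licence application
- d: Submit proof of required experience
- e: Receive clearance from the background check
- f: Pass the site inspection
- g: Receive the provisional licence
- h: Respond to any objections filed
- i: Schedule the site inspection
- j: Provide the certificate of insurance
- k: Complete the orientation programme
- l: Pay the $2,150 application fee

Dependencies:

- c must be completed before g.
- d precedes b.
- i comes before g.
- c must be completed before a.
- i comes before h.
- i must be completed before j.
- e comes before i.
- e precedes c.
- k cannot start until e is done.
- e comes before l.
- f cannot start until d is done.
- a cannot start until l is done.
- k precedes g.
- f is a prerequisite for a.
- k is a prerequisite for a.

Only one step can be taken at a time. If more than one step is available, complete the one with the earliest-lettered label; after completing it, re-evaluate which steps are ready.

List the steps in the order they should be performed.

d b e c f i h j k g l a

Nothing is required for d and e. d has the earlier label → d first.
b and f now also ready, so the ready set is {b, e, f}; b has the earlier label → b.
e and f are both available; e has the earlier label → e.
Now c, f, i, k and l have their prerequisites met. c has the earlier label, so c next.
Ready: f, i, k and l. f has the earlier label → f.
Ready: i, k and l. i has the earlier label → i.
h, j, k and l are all available; h has the earlier label → h.
j, k and l are all available; j has the earlier label → j.
Ready: k and l. k has the earlier label → k.
Ready: g and l. g has the earlier label → g.
l needed e, now all done → l.
a is the only step now ready → a.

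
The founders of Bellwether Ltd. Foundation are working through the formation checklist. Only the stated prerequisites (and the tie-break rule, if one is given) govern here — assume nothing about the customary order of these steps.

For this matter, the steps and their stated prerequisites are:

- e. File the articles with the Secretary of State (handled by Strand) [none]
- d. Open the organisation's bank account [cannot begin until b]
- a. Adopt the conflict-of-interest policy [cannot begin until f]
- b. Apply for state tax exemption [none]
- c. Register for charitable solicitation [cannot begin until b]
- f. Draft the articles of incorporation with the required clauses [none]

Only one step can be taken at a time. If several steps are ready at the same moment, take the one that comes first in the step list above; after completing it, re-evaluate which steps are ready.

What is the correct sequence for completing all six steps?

e b d c f a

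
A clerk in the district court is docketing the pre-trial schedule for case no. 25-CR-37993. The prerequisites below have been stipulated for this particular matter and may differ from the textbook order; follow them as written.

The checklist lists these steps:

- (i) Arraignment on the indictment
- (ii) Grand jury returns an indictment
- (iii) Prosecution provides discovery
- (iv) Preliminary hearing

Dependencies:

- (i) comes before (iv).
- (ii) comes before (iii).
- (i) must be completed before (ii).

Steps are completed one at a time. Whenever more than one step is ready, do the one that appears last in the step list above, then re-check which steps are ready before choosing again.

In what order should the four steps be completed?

(i), (iv), (ii), (iii)

Only (i) has no prerequisites, so it is first.
Ready: (iv) and (ii). (iv) is listed later → (iv).
(ii) needed (i), now all done → (ii).
Next only (iii) has its prerequisites met → (iii).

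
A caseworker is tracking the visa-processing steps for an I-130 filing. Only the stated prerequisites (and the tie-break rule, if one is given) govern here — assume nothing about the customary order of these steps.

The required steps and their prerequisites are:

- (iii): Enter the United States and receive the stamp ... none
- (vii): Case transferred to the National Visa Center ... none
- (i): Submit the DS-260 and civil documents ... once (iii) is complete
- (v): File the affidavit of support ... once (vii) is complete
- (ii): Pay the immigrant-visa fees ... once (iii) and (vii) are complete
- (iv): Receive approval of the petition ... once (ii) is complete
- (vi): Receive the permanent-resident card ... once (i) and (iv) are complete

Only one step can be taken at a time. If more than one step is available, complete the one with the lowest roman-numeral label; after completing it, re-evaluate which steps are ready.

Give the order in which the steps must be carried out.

(iii) (i) (vii) (ii) (iv) (v) (vi)

Nothing is required for (iii) and (vii). (iii) has the earlier label → (iii) first.
Ready: (i) and (vii). (i) has the earlier label → (i).
(vii) is the only step now ready → (vii).
(ii) and (v) are both available; (ii) has the earlier label → (ii).
Ready: (iv) and (v). (iv) has the earlier label → (iv).
Now (v) and (vi) have their prerequisites met. (v) has the earlier label, so (v) next.
Next only (vi) has its prerequisites met → (vi).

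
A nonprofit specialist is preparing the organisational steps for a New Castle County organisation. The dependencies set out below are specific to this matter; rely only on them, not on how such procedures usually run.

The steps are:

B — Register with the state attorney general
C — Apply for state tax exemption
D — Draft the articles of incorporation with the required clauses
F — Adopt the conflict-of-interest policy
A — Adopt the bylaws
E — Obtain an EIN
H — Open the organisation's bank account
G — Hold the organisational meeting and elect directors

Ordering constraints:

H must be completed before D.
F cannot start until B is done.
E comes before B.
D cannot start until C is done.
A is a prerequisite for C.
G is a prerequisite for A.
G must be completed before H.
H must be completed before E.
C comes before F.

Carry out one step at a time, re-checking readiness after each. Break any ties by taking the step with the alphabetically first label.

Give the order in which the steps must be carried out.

G A C H D E B F

Only G has no prerequisites, so it is first.
Ready: A and H. A has the earlier label → A.
C now also ready, so the ready set is {C, H}; C has the earlier label → C.
Next only H has its prerequisites met → H.
Ready: D and E. D has the earlier label → D.
Next only E has its prerequisites met → E.
B is the only step now ready → B.
F needed B and C, now all done → F.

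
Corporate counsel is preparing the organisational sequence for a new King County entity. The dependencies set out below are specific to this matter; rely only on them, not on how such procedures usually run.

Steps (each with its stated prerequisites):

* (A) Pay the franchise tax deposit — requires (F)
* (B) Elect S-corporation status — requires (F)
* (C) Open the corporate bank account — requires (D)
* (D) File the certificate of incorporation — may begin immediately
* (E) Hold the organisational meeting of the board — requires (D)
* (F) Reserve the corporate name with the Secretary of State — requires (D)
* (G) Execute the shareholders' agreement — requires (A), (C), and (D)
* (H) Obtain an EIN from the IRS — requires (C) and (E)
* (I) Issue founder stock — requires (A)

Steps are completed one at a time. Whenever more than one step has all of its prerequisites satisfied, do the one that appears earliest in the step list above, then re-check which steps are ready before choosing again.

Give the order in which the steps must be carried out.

(D) → (C) → (E) → (F) → (A) → (B) → (G) → (H) → (I)

Only (D) has no prerequisites, so it is first.
Now (C), (E) and (F) have their prerequisites met. (C) is listed earlier, so (C) next.
(E) and (F) are both available; (E) is listed earlier → (E).
(H) now also ready, so the ready set is {(F), (H)}; (F) is listed earlier → (F).
Now (A), (B) and (H) have their prerequisites met. (A) is listed earlier, so (A) next.
(G) and (I) now also ready, so the ready set is {(B), (G), (H), (I)}; (B) is listed earlier → (B).
Now (G), (H) and (I) have their prerequisites met. (G) is listed earlier, so (G) next.
(H) and (I) are both available; (H) is listed earlier → (H).
Next only (I) has its prerequisites met → (I).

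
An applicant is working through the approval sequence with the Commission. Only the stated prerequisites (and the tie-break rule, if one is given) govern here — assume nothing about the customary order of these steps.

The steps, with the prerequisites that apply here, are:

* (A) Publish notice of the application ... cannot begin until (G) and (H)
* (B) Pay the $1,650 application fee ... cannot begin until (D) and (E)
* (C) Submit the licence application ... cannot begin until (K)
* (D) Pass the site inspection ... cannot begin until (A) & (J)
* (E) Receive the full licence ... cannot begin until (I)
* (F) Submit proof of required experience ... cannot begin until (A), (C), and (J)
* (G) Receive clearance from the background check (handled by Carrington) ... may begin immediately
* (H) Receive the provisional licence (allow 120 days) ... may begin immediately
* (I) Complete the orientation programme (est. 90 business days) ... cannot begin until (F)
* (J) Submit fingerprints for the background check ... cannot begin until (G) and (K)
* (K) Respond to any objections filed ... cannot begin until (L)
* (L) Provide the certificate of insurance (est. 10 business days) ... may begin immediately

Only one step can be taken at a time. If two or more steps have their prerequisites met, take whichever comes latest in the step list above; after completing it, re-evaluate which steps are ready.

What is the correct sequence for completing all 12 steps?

(L) → (K) → (H) → (G) → (J) → (C) → (A) → (F) → (I) → (E) → (D) → (B)

(L), (H) and (G) have no prerequisites; (L) is listed later, so (L) is first.
Now (K), (H) and (G) have their prerequisites met. (K) is listed later, so (K) next.
(C) now also ready, so the ready set is {(H), (G), (C)}; (H) is listed later → (H).
(G) and (C) are both available; (G) is listed later → (G).
(J) and (A) now also ready, so the ready set is {(J), (C), (A)}; (J) is listed later → (J).
(C) and (A) are both available; (C) is listed later → (C).
(A) needed (H) and (G), now all done → (A).
(F) and (D) are both available; (F) is listed later → (F).
Now (I) and (D) have their prerequisites met. (I) is listed later, so (I) next.
(E) now also ready, so the ready set is {(E), (D)}; (E) is listed later → (E).
Next only (D) has its prerequisites met → (D).
(B) needed (E) and (D), now all done → (B).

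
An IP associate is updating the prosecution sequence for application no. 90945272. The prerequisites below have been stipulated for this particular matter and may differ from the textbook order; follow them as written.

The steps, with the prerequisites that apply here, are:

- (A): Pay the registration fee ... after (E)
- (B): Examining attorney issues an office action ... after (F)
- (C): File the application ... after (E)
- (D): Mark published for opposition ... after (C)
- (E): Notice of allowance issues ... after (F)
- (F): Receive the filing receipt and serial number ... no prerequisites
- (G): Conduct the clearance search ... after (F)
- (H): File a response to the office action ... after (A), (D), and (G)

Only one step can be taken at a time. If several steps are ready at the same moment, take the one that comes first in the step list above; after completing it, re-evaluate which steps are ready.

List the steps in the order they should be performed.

(F) has no prerequisites → (F) first.
Now (B), (E) and (G) have their prerequisites met. (B) is listed earlier, so (B) next.
(E) and (G) are both available; (E) is listed earlier → (E).
(A) and (C) now also ready, so the ready set is {(A), (C), (G)}; (A) is listed earlier → (A).
Ready: (C) and (G). (C) is listed earlier → (C).
(D) now also ready, so the ready set is {(D), (G)}; (D) is listed earlier → (D).
Next only (G) has its prerequisites met → (G).
Next only (H) has its prerequisites met → (H).

(F), (B), (E), (A), (C), (D), (G), (H)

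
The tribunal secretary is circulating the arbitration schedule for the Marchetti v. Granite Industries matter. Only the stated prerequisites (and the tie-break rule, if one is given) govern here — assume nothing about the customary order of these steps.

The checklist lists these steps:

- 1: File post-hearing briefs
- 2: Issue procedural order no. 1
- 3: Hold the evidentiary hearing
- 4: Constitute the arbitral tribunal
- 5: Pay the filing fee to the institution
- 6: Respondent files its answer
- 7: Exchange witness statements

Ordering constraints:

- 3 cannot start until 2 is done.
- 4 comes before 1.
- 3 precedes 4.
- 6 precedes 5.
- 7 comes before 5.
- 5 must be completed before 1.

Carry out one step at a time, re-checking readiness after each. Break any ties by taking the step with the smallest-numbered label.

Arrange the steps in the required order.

2, 3, 4, 6, 7, 5, 1

2, 6 and 7 have no prerequisites; 2 has the earlier label, so 2 is first.
3 now also ready, so the ready set is {3, 6, 7}; 3 has the earlier label → 3.
4 now also ready, so the ready set is {4, 6, 7}; 4 has the earlier label → 4.
Ready: 6 and 7. 6 has the earlier label → 6.
Next only 7 has its prerequisites met → 7.
5 needed 6 and 7, now all done → 5.
Next only 1 has its prerequisites met → 1.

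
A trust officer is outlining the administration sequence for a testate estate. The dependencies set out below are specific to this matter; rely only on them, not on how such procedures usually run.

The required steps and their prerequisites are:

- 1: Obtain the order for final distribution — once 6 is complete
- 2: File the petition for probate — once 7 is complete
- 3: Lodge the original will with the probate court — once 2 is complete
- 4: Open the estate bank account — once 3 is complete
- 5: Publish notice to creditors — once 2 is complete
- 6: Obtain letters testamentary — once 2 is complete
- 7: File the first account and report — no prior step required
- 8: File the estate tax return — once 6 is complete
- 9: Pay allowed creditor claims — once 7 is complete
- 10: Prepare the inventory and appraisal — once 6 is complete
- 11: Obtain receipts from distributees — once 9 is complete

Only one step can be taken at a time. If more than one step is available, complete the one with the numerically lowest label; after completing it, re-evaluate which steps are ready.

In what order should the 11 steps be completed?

7 → 2 → 3 → 4 → 5 → 6 → 1 → 8 → 9 → 10 → 11

Only 7 has no prerequisites, so it is first.
Ready: 2 and 9. 2 has the earlier label → 2.
3, 5 and 6 now also ready, so the ready set is {3, 5, 6, 9}; 3 has the earlier label → 3.
4 now also ready, so the ready set is {4, 5, 6, 9}; 4 has the earlier label → 4.
5, 6 and 9 are all available; 5 has the earlier label → 5.
Now 6 and 9 have their prerequisites met. 6 has the earlier label, so 6 next.
Ready: 1, 8, 9 and 10. 1 has the earlier label → 1.
Ready: 8, 9 and 10. 8 has the earlier label → 8.
Now 9 and 10 have their prerequisites met. 9 has the earlier label, so 9 next.
11 now also ready, so the ready set is {10, 11}; 10 has the earlier label → 10.
11 needed 9, now all done → 11.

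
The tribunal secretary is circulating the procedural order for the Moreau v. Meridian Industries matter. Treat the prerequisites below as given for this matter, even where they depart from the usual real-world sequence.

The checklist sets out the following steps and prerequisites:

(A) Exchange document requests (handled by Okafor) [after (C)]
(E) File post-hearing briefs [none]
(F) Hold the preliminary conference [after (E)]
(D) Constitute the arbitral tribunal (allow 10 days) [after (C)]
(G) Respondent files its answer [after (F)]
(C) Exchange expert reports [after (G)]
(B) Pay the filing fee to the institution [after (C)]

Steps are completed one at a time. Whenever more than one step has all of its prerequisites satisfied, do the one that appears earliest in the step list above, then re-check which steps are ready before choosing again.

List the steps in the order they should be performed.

Only (E) has no prerequisites, so it is first.
Next only (F) has its prerequisites met → (F).
(G) needed (F), now all done → (G).
(C) needed (G), now all done → (C).
Now (A), (D) and (B) have their prerequisites met. (A) is listed earlier, so (A) next.
(D) and (B) are both available; (D) is listed earlier → (D).
(B) is the only step now ready → (B).

(E) → (F) → (G) → (C) → (A) → (D) → (B)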